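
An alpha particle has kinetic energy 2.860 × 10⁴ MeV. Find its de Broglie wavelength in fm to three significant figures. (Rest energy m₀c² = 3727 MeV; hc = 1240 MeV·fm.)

Total energy E = KE + m₀c² = 2.860 × 10⁴ + 3727 = 32327 MeV.
(pc)² = E² − (m₀c²)² = (32327)² − (3727)² = 1.031 × 10⁹ MeV², so pc = 3.211 × 10⁴ MeV.
λ = hc/(pc) = 1240 MeV·fm / 3.211 × 10⁴ MeV = 0.0386 fm.

λ = 0.0386 fm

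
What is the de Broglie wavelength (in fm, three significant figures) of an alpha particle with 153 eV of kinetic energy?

KE = 153 eV = 2.451 × 10⁻¹⁷ J.
p = √(2mKE) = √(2 × 6.645 × 10⁻²⁷ × 2.451 × 10⁻¹⁷) = 5.707 × 10⁻²² kg·m/s.
λ = h/p = 6.626 × 10⁻³⁴ / 5.707 × 10⁻²² = 1.16 × 10⁻¹² m = 1160 fm.

λ = 1160 fm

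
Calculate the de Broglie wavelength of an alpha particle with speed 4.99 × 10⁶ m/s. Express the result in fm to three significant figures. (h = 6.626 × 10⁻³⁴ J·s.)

p = mv = 6.645 × 10⁻²⁷ × 4.99 × 10⁶ = 3.316 × 10⁻²⁰ kg·m/s.
λ = h/p = 6.626 × 10⁻³⁴ / 3.316 × 10⁻²⁰ = 2.00 × 10⁻¹⁴ m = 20.0 fm.

λ = 20.0 fm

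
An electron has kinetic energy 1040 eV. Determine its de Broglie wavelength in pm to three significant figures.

λ = 38.0 pm

KE = 1040 eV = 1.666 × 10⁻¹⁶ J.
p = √(2mKE) = √(2 × 9.109 × 10⁻³¹ × 1.666 × 10⁻¹⁶) = 1.742 × 10⁻²³ kg·m/s.
λ = h/p = 6.626 × 10⁻³⁴ / 1.742 × 10⁻²³ = 3.80 × 10⁻¹¹ m = 38.0 pm.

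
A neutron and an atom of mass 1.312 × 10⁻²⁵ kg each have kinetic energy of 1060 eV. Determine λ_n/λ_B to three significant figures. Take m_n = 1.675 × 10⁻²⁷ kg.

At fixed KE, p = √(2mKE) so λ = h/p ∝ 1/√m.
λ_n/λ_B = √(m_B/m_n) = √(1.312 × 10⁻²⁵/1.675 × 10⁻²⁷) = √(78.33) = 8.85.

λ_n/λ_B = 8.85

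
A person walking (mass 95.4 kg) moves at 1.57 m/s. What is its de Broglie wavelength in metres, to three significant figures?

p = mv = 95.4 × 1.57 = 1.498 × 10² kg·m/s.
λ = h/p = 6.626 × 10⁻³⁴ / 1.498 × 10² = 4.42 × 10⁻³⁶ m.

λ = 4.42 × 10⁻³⁶ m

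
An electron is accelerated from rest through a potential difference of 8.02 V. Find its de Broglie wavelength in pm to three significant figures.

KE = eV = 1.602 × 10⁻¹⁹ × 8.020 = 1.285 × 10⁻¹⁸ J.
p = √(2mKE) = √(2 × 9.109 × 10⁻³¹ × 1.285 × 10⁻¹⁸) = 1.530 × 10⁻²⁴ kg·m/s.
λ = h/p = 6.626 × 10⁻³⁴ / 1.530 × 10⁻²⁴ = 4.33 × 10⁻¹⁰ m = 433 pm.

λ = 433 pm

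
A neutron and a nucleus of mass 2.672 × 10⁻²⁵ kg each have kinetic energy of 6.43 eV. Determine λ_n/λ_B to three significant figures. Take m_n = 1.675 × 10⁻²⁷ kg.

At fixed KE, p = √(2mKE) so λ = h/p ∝ 1/√m.
λ_n/λ_B = √(m_B/m_n) = √(2.672 × 10⁻²⁵/1.675 × 10⁻²⁷) = √(159.5) = 12.6.

λ_n/λ_B = 12.6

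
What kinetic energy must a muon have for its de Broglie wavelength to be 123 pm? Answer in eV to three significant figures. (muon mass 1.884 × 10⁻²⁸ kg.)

p = h/λ = 6.626 × 10⁻³⁴ / 1.230 × 10⁻¹⁰ = 5.387 × 10⁻²⁴ kg·m/s.
KE = p²/(2m) = (5.387 × 10⁻²⁴)² / (2 × 1.884 × 10⁻²⁸) = 7.702 × 10⁻²⁰ J = 0.481 eV.

KE = 0.481 eV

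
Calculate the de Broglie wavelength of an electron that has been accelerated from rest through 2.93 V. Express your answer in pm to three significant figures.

λ = 717 pm

KE = eV = 1.602 × 10⁻¹⁹ × 2.930 = 4.694 × 10⁻¹⁹ J.
p = √(2mKE) = √(2 × 9.109 × 10⁻³¹ × 4.694 × 10⁻¹⁹) = 9.247 × 10⁻²⁵ kg·m/s.
λ = h/p = 6.626 × 10⁻³⁴ / 9.247 × 10⁻²⁵ = 7.17 × 10⁻¹⁰ m = 717 pm.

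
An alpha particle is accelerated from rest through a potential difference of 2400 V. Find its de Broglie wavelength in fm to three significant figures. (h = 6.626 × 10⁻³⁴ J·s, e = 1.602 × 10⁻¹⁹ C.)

λ = 207 fm

KE = 2eV = 2 × 1.602 × 10⁻¹⁹ × 2400 = 7.690 × 10⁻¹⁶ J.
p = √(2mKE) = √(2 × 6.645 × 10⁻²⁷ × 7.690 × 10⁻¹⁶) = 3.197 × 10⁻²¹ kg·m/s.
λ = h/p = 6.626 × 10⁻³⁴ / 3.197 × 10⁻²¹ = 2.07 × 10⁻¹³ m = 207 fm.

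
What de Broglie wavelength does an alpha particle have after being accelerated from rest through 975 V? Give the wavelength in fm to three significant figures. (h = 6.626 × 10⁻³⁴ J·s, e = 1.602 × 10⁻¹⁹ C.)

λ = 325 fm

KE = 2eV = 2 × 1.602 × 10⁻¹⁹ × 975.0 = 3.124 × 10⁻¹⁶ J.
p = √(2mKE) = √(2 × 6.645 × 10⁻²⁷ × 3.124 × 10⁻¹⁶) = 2.038 × 10⁻²¹ kg·m/s.
λ = h/p = 6.626 × 10⁻³⁴ / 2.038 × 10⁻²¹ = 3.25 × 10⁻¹³ m = 325 fm.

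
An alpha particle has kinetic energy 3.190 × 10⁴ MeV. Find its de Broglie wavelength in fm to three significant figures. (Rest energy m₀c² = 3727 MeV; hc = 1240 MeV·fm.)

Total energy E = KE + m₀c² = 3.190 × 10⁴ + 3727 = 35627 MeV.
(pc)² = E² − (m₀c²)² = (35627)² − (3727)² = 1.255 × 10⁹ MeV², so pc = 3.543 × 10⁴ MeV.
λ = hc/(pc) = 1240 MeV·fm / 3.543 × 10⁴ MeV = 0.0350 fm.

λ = 0.0350 fm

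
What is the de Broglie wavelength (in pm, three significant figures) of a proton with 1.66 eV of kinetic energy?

λ = 22.2 pm

KE = 1.66 eV = 2.659 × 10⁻¹⁹ J.
p = √(2mKE) = √(2 × 1.673 × 10⁻²⁷ × 2.659 × 10⁻¹⁹) = 2.983 × 10⁻²³ kg·m/s.
λ = h/p = 6.626 × 10⁻³⁴ / 2.983 × 10⁻²³ = 2.22 × 10⁻¹¹ m = 22.2 pm.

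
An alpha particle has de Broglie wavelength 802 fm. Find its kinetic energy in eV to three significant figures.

p = h/λ = 6.626 × 10⁻³⁴ / 8.020 × 10⁻¹³ = 8.262 × 10⁻²² kg·m/s.
KE = p²/(2m) = (8.262 × 10⁻²²)² / (2 × 6.645 × 10⁻²⁷) = 5.136 × 10⁻¹⁷ J = 321 eV.

KE = 321 eV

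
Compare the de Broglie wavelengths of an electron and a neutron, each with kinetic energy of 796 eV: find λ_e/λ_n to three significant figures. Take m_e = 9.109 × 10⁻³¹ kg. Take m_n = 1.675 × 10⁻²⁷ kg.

At fixed KE, p = √(2mKE) so λ = h/p ∝ 1/√m.
λ_e/λ_n = √(m_n/m_e) = √(1.675 × 10⁻²⁷/9.109 × 10⁻³¹) = √(1839) = 42.9.

λ_e/λ_n = 42.9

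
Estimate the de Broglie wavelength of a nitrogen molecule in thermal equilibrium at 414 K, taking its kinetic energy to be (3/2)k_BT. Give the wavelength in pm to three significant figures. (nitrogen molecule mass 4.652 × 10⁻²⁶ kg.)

KE = (3/2)k_BT = 1.5 × 1.381 × 10⁻²³ × 414 = 8.576 × 10⁻²¹ J.
p = √(2mKE) = √(2 × 4.652 × 10⁻²⁶ × 8.576 × 10⁻²¹) = 2.825 × 10⁻²³ kg·m/s.
λ = h/p = 2.35 × 10⁻¹¹ m = 23.5 pm.

λ = 23.5 pm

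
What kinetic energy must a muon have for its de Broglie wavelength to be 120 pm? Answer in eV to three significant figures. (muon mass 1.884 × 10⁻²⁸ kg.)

p = h/λ = 6.626 × 10⁻³⁴ / 1.200 × 10⁻¹⁰ = 5.522 × 10⁻²⁴ kg·m/s.
KE = p²/(2m) = (5.522 × 10⁻²⁴)² / (2 × 1.884 × 10⁻²⁸) = 8.092 × 10⁻²⁰ J = 0.505 eV.

KE = 0.505 eV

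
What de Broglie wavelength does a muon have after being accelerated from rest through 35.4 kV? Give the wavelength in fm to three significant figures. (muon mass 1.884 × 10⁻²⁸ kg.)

λ = 453 fm

KE = eV = 1.602 × 10⁻¹⁹ × 3.540 × 10⁴ = 5.671 × 10⁻¹⁵ J.
p = √(2mKE) = √(2 × 1.884 × 10⁻²⁸ × 5.671 × 10⁻¹⁵) = 1.462 × 10⁻²¹ kg·m/s.
λ = h/p = 6.626 × 10⁻³⁴ / 1.462 × 10⁻²¹ = 4.53 × 10⁻¹³ m = 453 fm.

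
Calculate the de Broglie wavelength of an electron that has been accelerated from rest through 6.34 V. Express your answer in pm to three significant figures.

KE = eV = 1.602 × 10⁻¹⁹ × 6.340 = 1.016 × 10⁻¹⁸ J.
p = √(2mKE) = √(2 × 9.109 × 10⁻³¹ × 1.016 × 10⁻¹⁸) = 1.360 × 10⁻²⁴ kg·m/s.
λ = h/p = 6.626 × 10⁻³⁴ / 1.360 × 10⁻²⁴ = 4.87 × 10⁻¹⁰ m = 487 pm.

λ = 487 pm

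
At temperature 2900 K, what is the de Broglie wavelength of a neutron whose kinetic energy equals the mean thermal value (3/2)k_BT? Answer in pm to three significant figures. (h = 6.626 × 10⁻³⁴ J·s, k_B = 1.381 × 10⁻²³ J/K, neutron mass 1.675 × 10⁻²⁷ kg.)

KE = (3/2)k_BT = 1.5 × 1.381 × 10⁻²³ × 2900 = 6.007 × 10⁻²⁰ J.
p = √(2mKE) = √(2 × 1.675 × 10⁻²⁷ × 6.007 × 10⁻²⁰) = 1.419 × 10⁻²³ kg·m/s.
λ = h/p = 4.67 × 10⁻¹¹ m = 46.7 pm.

λ = 46.7 pm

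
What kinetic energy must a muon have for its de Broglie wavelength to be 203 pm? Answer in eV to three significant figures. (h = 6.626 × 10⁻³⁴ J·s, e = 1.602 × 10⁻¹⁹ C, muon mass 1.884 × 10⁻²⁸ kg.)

p = h/λ = 6.626 × 10⁻³⁴ / 2.030 × 10⁻¹⁰ = 3.264 × 10⁻²⁴ kg·m/s.
KE = p²/(2m) = (3.264 × 10⁻²⁴)² / (2 × 1.884 × 10⁻²⁸) = 2.827 × 10⁻²⁰ J = 0.176 eV.

KE = 0.176 eV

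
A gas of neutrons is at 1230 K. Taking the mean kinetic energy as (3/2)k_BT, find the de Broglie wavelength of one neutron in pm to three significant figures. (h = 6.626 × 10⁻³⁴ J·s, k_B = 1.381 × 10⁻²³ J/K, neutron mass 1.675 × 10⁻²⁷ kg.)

KE = (3/2)k_BT = 1.5 × 1.381 × 10⁻²³ × 1230 = 2.548 × 10⁻²⁰ J.
p = √(2mKE) = √(2 × 1.675 × 10⁻²⁷ × 2.548 × 10⁻²⁰) = 9.239 × 10⁻²⁴ kg·m/s.
λ = h/p = 7.17 × 10⁻¹¹ m = 71.7 pm.

λ = 71.7 pm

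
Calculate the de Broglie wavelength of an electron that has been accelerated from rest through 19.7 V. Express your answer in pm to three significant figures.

λ = 276 pm

KE = eV = 1.602 × 10⁻¹⁹ × 19.70 = 3.156 × 10⁻¹⁸ J.
p = √(2mKE) = √(2 × 9.109 × 10⁻³¹ × 3.156 × 10⁻¹⁸) = 2.398 × 10⁻²⁴ kg·m/s.
λ = h/p = 6.626 × 10⁻³⁴ / 2.398 × 10⁻²⁴ = 2.76 × 10⁻¹⁰ m = 276 pm.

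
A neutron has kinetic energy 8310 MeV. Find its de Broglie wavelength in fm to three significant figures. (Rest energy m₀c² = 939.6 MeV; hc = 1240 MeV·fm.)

Total energy E = KE + m₀c² = 8310 + 939.6 = 9249.6 MeV.
(pc)² = E² − (m₀c²)² = (9249.6)² − (939.6)² = 8.467 × 10⁷ MeV², so pc = 9202 MeV.
λ = hc/(pc) = 1240 MeV·fm / 9202 MeV = 0.135 fm.

λ = 0.135 fm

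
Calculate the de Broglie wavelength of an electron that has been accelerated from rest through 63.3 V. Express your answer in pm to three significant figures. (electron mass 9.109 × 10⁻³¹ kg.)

KE = eV = 1.602 × 10⁻¹⁹ × 63.30 = 1.014 × 10⁻¹⁷ J.
p = √(2mKE) = √(2 × 9.109 × 10⁻³¹ × 1.014 × 10⁻¹⁷) = 4.298 × 10⁻²⁴ kg·m/s.
λ = h/p = 6.626 × 10⁻³⁴ / 4.298 × 10⁻²⁴ = 1.54 × 10⁻¹⁰ m = 154 pm.

λ = 154 pm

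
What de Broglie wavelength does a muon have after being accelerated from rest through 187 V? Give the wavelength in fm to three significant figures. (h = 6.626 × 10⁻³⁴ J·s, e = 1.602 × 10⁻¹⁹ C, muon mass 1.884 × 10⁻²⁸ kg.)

KE = eV = 1.602 × 10⁻¹⁹ × 187.0 = 2.996 × 10⁻¹⁷ J.
p = √(2mKE) = √(2 × 1.884 × 10⁻²⁸ × 2.996 × 10⁻¹⁷) = 1.062 × 10⁻²² kg·m/s.
λ = h/p = 6.626 × 10⁻³⁴ / 1.062 × 10⁻²² = 6.24 × 10⁻¹² m = 6240 fm.

λ = 6240 fm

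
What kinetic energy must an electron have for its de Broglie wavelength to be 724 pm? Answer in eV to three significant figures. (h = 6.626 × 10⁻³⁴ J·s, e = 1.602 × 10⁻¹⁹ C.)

KE = 2.87 eV

p = h/λ = 6.626 × 10⁻³⁴ / 7.240 × 10⁻¹⁰ = 9.152 × 10⁻²⁵ kg·m/s.
KE = p²/(2m) = (9.152 × 10⁻²⁵)² / (2 × 9.109 × 10⁻³¹) = 4.598 × 10⁻¹⁹ J = 2.87 eV.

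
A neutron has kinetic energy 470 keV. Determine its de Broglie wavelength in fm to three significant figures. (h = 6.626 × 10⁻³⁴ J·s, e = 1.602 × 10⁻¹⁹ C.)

λ = 41.7 fm

KE = 470 keV = 7.529 × 10⁻¹⁴ J.
p = √(2mKE) = √(2 × 1.675 × 10⁻²⁷ × 7.529 × 10⁻¹⁴) = 1.588 × 10⁻²⁰ kg·m/s.
λ = h/p = 6.626 × 10⁻³⁴ / 1.588 × 10⁻²⁰ = 4.17 × 10⁻¹⁴ m = 41.7 fm.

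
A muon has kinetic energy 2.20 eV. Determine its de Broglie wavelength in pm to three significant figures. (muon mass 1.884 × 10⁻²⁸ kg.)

λ = 57.5 pm

KE = 2.20 eV = 3.524 × 10⁻¹⁹ J.
p = √(2mKE) = √(2 × 1.884 × 10⁻²⁸ × 3.524 × 10⁻¹⁹) = 1.152 × 10⁻²³ kg·m/s.
λ = h/p = 6.626 × 10⁻³⁴ / 1.152 × 10⁻²³ = 5.75 × 10⁻¹¹ m = 57.5 pm.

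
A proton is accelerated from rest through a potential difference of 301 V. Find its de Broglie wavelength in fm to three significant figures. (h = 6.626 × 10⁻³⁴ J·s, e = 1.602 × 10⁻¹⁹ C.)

λ = 1650 fm

KE = eV = 1.602 × 10⁻¹⁹ × 301.0 = 4.822 × 10⁻¹⁷ J.
p = √(2mKE) = √(2 × 1.673 × 10⁻²⁷ × 4.822 × 10⁻¹⁷) = 4.017 × 10⁻²² kg·m/s.
λ = h/p = 6.626 × 10⁻³⁴ / 4.017 × 10⁻²² = 1.65 × 10⁻¹² m = 1650 fm.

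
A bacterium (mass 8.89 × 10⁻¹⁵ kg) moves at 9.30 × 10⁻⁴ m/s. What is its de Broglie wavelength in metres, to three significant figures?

p = mv = 8.89 × 10⁻¹⁵ × 9.30 × 10⁻⁴ = 8.268 × 10⁻¹⁸ kg·m/s.
λ = h/p = 6.626 × 10⁻³⁴ / 8.268 × 10⁻¹⁸ = 8.01 × 10⁻¹⁷ m.

λ = 8.01 × 10⁻¹⁷ m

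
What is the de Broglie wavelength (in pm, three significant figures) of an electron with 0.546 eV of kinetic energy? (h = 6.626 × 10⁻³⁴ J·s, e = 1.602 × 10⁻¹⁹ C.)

λ = 1660 pm

KE = 0.546 eV = 8.747 × 10⁻²⁰ J.
p = √(2mKE) = √(2 × 9.109 × 10⁻³¹ × 8.747 × 10⁻²⁰) = 3.992 × 10⁻²⁵ kg·m/s.
λ = h/p = 6.626 × 10⁻³⁴ / 3.992 × 10⁻²⁵ = 1.66 × 10⁻⁹ m = 1660 pm.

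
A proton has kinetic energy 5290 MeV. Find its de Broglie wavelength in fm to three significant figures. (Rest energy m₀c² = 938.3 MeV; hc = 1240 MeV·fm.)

Total energy E = KE + m₀c² = 5290 + 938.3 = 6228.3 MeV.
(pc)² = E² − (m₀c²)² = (6228.3)² − (938.3)² = 3.791 × 10⁷ MeV², so pc = 6157 MeV.
λ = hc/(pc) = 1240 MeV·fm / 6157 MeV = 0.201 fm.

λ = 0.201 fm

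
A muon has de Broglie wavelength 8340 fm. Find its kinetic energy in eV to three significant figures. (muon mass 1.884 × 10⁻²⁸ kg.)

KE = 105 eV

p = h/λ = 6.626 × 10⁻³⁴ / 8.340 × 10⁻¹² = 7.945 × 10⁻²³ kg·m/s.
KE = p²/(2m) = (7.945 × 10⁻²³)² / (2 × 1.884 × 10⁻²⁸) = 1.675 × 10⁻¹⁷ J = 105 eV.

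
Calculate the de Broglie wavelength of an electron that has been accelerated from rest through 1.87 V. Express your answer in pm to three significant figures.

λ = 897 pm

KE = eV = 1.602 × 10⁻¹⁹ × 1.870 = 2.996 × 10⁻¹⁹ J.
p = √(2mKE) = √(2 × 9.109 × 10⁻³¹ × 2.996 × 10⁻¹⁹) = 7.388 × 10⁻²⁵ kg·m/s.
λ = h/p = 6.626 × 10⁻³⁴ / 7.388 × 10⁻²⁵ = 8.97 × 10⁻¹⁰ m = 897 pm.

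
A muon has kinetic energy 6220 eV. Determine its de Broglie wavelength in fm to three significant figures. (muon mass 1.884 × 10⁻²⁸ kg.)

KE = 6220 eV = 9.964 × 10⁻¹⁶ J.
p = √(2mKE) = √(2 × 1.884 × 10⁻²⁸ × 9.964 × 10⁻¹⁶) = 6.127 × 10⁻²² kg·m/s.
λ = h/p = 6.626 × 10⁻³⁴ / 6.127 × 10⁻²² = 1.08 × 10⁻¹² m = 1080 fm.

λ = 1080 fm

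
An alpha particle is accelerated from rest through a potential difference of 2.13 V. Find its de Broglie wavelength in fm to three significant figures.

λ = 6960 fm

KE = 2eV = 2 × 1.602 × 10⁻¹⁹ × 2.130 = 6.825 × 10⁻¹⁹ J.
p = √(2mKE) = √(2 × 6.645 × 10⁻²⁷ × 6.825 × 10⁻¹⁹) = 9.524 × 10⁻²³ kg·m/s.
λ = h/p = 6.626 × 10⁻³⁴ / 9.524 × 10⁻²³ = 6.96 × 10⁻¹² m = 6960 fm.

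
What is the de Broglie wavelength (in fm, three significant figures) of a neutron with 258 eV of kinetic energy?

KE = 258 eV = 4.133 × 10⁻¹⁷ J.
p = √(2mKE) = √(2 × 1.675 × 10⁻²⁷ × 4.133 × 10⁻¹⁷) = 3.721 × 10⁻²² kg·m/s.
λ = h/p = 6.626 × 10⁻³⁴ / 3.721 × 10⁻²² = 1.78 × 10⁻¹² m = 1780 fm.

λ = 1780 fm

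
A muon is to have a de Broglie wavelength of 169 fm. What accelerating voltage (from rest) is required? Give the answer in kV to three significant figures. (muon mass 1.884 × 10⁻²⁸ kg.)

V = 255 kV

p = h/λ = 6.626 × 10⁻³⁴ / 1.690 × 10⁻¹³ = 3.921 × 10⁻²¹ kg·m/s.
KE = p²/(2m) = 4.080 × 10⁻¹⁴ J.
V = KE/e = 4.080 × 10⁻¹⁴ / (1.602 × 10⁻¹⁹) = 255 kV.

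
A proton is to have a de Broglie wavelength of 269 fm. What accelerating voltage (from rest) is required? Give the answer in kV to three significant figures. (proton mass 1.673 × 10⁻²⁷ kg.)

p = h/λ = 6.626 × 10⁻³⁴ / 2.690 × 10⁻¹³ = 2.463 × 10⁻²¹ kg·m/s.
KE = p²/(2m) = 1.813 × 10⁻¹⁵ J.
V = KE/e = 1.813 × 10⁻¹⁵ / (1.602 × 10⁻¹⁹) = 11.3 kV.

V = 11.3 kV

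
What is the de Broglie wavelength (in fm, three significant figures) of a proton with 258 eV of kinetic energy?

λ = 1780 fm

KE = 258 eV = 4.133 × 10⁻¹⁷ J.
p = √(2mKE) = √(2 × 1.673 × 10⁻²⁷ × 4.133 × 10⁻¹⁷) = 3.719 × 10⁻²² kg·m/s.
λ = h/p = 6.626 × 10⁻³⁴ / 3.719 × 10⁻²² = 1.78 × 10⁻¹² m = 1780 fm.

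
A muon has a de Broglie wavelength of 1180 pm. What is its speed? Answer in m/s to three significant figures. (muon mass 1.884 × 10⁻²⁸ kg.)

p = h/λ = 6.626 × 10⁻³⁴ / 1.180 × 10⁻⁹ = 5.615 × 10⁻²⁵ kg·m/s.
v = p/m = 5.615 × 10⁻²⁵ / 1.884 × 10⁻²⁸ = 2.98 × 10³ m/s = 2980 m/s.

v = 2980 m/s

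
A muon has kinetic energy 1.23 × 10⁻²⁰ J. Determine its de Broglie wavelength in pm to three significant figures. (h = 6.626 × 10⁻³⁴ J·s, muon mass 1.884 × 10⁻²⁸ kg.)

λ = 308 pm

p = √(2mKE) = √(2 × 1.884 × 10⁻²⁸ × 1.230 × 10⁻²⁰) = 2.153 × 10⁻²⁴ kg·m/s.
λ = h/p = 6.626 × 10⁻³⁴ / 2.153 × 10⁻²⁴ = 3.08 × 10⁻¹⁰ m = 308 pm.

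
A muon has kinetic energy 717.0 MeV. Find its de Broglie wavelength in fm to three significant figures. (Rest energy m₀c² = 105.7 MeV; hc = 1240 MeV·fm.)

λ = 1.52 fm

Total energy E = KE + m₀c² = 717.0 + 105.7 = 822.7 MeV.
(pc)² = E² − (m₀c²)² = (822.7)² − (105.7)² = 6.657 × 10⁵ MeV², so pc = 815.9 MeV.
λ = hc/(pc) = 1240 MeV·fm / 815.9 MeV = 1.52 fm.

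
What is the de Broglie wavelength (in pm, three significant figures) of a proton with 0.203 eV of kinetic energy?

λ = 63.5 pm

KE = 0.203 eV = 3.252 × 10⁻²⁰ J.
p = √(2mKE) = √(2 × 1.673 × 10⁻²⁷ × 3.252 × 10⁻²⁰) = 1.043 × 10⁻²³ kg·m/s.
λ = h/p = 6.626 × 10⁻³⁴ / 1.043 × 10⁻²³ = 6.35 × 10⁻¹¹ m = 63.5 pm.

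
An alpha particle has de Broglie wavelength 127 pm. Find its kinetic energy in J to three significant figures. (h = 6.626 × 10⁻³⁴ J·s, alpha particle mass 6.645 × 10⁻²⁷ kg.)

p = h/λ = 6.626 × 10⁻³⁴ / 1.270 × 10⁻¹⁰ = 5.217 × 10⁻²⁴ kg·m/s.
KE = p²/(2m) = (5.217 × 10⁻²⁴)² / (2 × 6.645 × 10⁻²⁷) = 2.048 × 10⁻²¹ J = 2.05 × 10⁻²¹ J.

KE = 2.05 × 10⁻²¹ J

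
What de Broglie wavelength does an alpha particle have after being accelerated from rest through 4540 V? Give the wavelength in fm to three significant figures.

λ = 151 fm

KE = 2eV = 2 × 1.602 × 10⁻¹⁹ × 4540 = 1.455 × 10⁻¹⁵ J.
p = √(2mKE) = √(2 × 6.645 × 10⁻²⁷ × 1.455 × 10⁻¹⁵) = 4.397 × 10⁻²¹ kg·m/s.
λ = h/p = 6.626 × 10⁻³⁴ / 4.397 × 10⁻²¹ = 1.51 × 10⁻¹³ m = 151 fm.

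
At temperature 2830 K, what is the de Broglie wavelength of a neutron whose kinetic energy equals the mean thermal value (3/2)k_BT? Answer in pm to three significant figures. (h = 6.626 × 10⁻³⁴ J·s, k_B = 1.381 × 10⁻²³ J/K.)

λ = 47.3 pm

KE = (3/2)k_BT = 1.5 × 1.381 × 10⁻²³ × 2830 = 5.862 × 10⁻²⁰ J.
p = √(2mKE) = √(2 × 1.675 × 10⁻²⁷ × 5.862 × 10⁻²⁰) = 1.401 × 10⁻²³ kg·m/s.
λ = h/p = 4.73 × 10⁻¹¹ m = 47.3 pm.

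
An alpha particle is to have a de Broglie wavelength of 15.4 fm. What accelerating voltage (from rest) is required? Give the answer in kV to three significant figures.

V = 435 kV

p = h/λ = 6.626 × 10⁻³⁴ / 1.540 × 10⁻¹⁴ = 4.303 × 10⁻²⁰ kg·m/s.
KE = p²/(2m) = 1.393 × 10⁻¹³ J.
V = KE/2e = 1.393 × 10⁻¹³ / (2 × 1.602 × 10⁻¹⁹) = 435 kV.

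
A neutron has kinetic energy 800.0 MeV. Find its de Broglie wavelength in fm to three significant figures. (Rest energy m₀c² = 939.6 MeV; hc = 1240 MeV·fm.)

Total energy E = KE + m₀c² = 800.0 + 939.6 = 1739.6 MeV.
(pc)² = E² − (m₀c²)² = (1739.6)² − (939.6)² = 2.143 × 10⁶ MeV², so pc = 1464 MeV.
λ = hc/(pc) = 1240 MeV·fm / 1464 MeV = 0.847 fm.

λ = 0.847 fm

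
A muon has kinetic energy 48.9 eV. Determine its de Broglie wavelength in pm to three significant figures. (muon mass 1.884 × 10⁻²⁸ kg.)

λ = 12.2 pm

KE = 48.9 eV = 7.834 × 10⁻¹⁸ J.
p = √(2mKE) = √(2 × 1.884 × 10⁻²⁸ × 7.834 × 10⁻¹⁸) = 5.433 × 10⁻²³ kg·m/s.
λ = h/p = 6.626 × 10⁻³⁴ / 5.433 × 10⁻²³ = 1.22 × 10⁻¹¹ m = 12.2 pm.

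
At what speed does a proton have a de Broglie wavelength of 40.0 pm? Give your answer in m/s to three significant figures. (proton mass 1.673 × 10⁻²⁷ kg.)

p = h/λ = 6.626 × 10⁻³⁴ / 4.000 × 10⁻¹¹ = 1.657 × 10⁻²³ kg·m/s.
v = p/m = 1.657 × 10⁻²³ / 1.673 × 10⁻²⁷ = 9.90 × 10³ m/s = 9900 m/s.

v = 9900 m/s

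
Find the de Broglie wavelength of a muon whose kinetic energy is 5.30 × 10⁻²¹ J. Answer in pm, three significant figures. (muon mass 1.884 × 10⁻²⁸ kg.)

p = √(2mKE) = √(2 × 1.884 × 10⁻²⁸ × 5.300 × 10⁻²¹) = 1.413 × 10⁻²⁴ kg·m/s.
λ = h/p = 6.626 × 10⁻³⁴ / 1.413 × 10⁻²⁴ = 4.69 × 10⁻¹⁰ m = 469 pm.

λ = 469 pm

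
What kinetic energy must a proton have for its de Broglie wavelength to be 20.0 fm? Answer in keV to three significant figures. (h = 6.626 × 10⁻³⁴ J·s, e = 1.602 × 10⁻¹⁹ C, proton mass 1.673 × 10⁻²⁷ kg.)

KE = 2050 keV

p = h/λ = 6.626 × 10⁻³⁴ / 2.000 × 10⁻¹⁴ = 3.313 × 10⁻²⁰ kg·m/s.
KE = p²/(2m) = (3.313 × 10⁻²⁰)² / (2 × 1.673 × 10⁻²⁷) = 3.280 × 10⁻¹³ J = 2050 keV.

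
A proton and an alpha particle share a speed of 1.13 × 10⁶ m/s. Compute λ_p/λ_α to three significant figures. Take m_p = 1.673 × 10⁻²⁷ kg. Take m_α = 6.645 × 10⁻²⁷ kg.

λ_p/λ_α = 3.97

At fixed v, p = mv so λ = h/(mv) ∝ 1/m.
λ_p/λ_α = m_α/m_p = 6.645 × 10⁻²⁷/1.673 × 10⁻²⁷ = 3.97.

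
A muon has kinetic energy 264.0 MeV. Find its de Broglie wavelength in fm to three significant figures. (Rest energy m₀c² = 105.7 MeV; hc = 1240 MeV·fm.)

Total energy E = KE + m₀c² = 264.0 + 105.7 = 369.7 MeV.
(pc)² = E² − (m₀c²)² = (369.7)² − (105.7)² = 1.255 × 10⁵ MeV², so pc = 354.3 MeV.
λ = hc/(pc) = 1240 MeV·fm / 354.3 MeV = 3.50 fm.

λ = 3.50 fm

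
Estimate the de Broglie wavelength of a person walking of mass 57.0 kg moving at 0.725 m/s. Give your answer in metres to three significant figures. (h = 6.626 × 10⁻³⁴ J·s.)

λ = 1.60 × 10⁻³⁵ m

p = mv = 57.0 × 0.725 = 4.132 × 10¹ kg·m/s.
λ = h/p = 6.626 × 10⁻³⁴ / 4.132 × 10¹ = 1.60 × 10⁻³⁵ m.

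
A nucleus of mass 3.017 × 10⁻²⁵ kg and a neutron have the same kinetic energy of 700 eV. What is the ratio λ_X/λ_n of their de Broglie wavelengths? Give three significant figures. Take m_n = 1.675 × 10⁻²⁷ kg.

At fixed KE, p = √(2mKE) so λ = h/p ∝ 1/√m.
λ_X/λ_n = √(m_n/m_X) = √(1.675 × 10⁻²⁷/3.017 × 10⁻²⁵) = √(5.552 × 10⁻³) = 0.0745.

λ_X/λ_n = 0.0745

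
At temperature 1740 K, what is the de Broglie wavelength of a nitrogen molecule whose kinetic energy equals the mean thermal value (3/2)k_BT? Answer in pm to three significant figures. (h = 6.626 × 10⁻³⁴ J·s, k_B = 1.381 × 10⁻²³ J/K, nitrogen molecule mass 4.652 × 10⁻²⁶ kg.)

KE = (3/2)k_BT = 1.5 × 1.381 × 10⁻²³ × 1740 = 3.604 × 10⁻²⁰ J.
p = √(2mKE) = √(2 × 4.652 × 10⁻²⁶ × 3.604 × 10⁻²⁰) = 5.791 × 10⁻²³ kg·m/s.
λ = h/p = 1.14 × 10⁻¹¹ m = 11.4 pm.

λ = 11.4 pm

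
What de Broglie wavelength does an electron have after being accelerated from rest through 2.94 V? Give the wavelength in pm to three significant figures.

KE = eV = 1.602 × 10⁻¹⁹ × 2.940 = 4.710 × 10⁻¹⁹ J.
p = √(2mKE) = √(2 × 9.109 × 10⁻³¹ × 4.710 × 10⁻¹⁹) = 9.263 × 10⁻²⁵ kg·m/s.
λ = h/p = 6.626 × 10⁻³⁴ / 9.263 × 10⁻²⁵ = 7.15 × 10⁻¹⁰ m = 715 pm.

λ = 715 pm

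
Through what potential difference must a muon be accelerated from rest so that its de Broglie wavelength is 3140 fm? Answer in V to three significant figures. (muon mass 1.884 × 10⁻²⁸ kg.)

V = 738 V

p = h/λ = 6.626 × 10⁻³⁴ / 3.140 × 10⁻¹² = 2.110 × 10⁻²² kg·m/s.
KE = p²/(2m) = 1.182 × 10⁻¹⁶ J.
V = KE/e = 1.182 × 10⁻¹⁶ / (1.602 × 10⁻¹⁹) = 738 V.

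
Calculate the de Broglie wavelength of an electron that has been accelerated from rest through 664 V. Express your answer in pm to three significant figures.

KE = eV = 1.602 × 10⁻¹⁹ × 664.0 = 1.064 × 10⁻¹⁶ J.
p = √(2mKE) = √(2 × 9.109 × 10⁻³¹ × 1.064 × 10⁻¹⁶) = 1.392 × 10⁻²³ kg·m/s.
λ = h/p = 6.626 × 10⁻³⁴ / 1.392 × 10⁻²³ = 4.76 × 10⁻¹¹ m = 47.6 pm.

λ = 47.6 pm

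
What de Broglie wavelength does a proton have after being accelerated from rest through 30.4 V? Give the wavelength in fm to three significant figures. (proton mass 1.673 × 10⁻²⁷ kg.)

KE = eV = 1.602 × 10⁻¹⁹ × 30.40 = 4.870 × 10⁻¹⁸ J.
p = √(2mKE) = √(2 × 1.673 × 10⁻²⁷ × 4.870 × 10⁻¹⁸) = 1.277 × 10⁻²² kg·m/s.
λ = h/p = 6.626 × 10⁻³⁴ / 1.277 × 10⁻²² = 5.19 × 10⁻¹² m = 5190 fm.

λ = 5190 fm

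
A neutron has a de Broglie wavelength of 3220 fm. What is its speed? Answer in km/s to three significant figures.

v = 123 km/s

p = h/λ = 6.626 × 10⁻³⁴ / 3.220 × 10⁻¹² = 2.058 × 10⁻²² kg·m/s.
v = p/m = 2.058 × 10⁻²² / 1.675 × 10⁻²⁷ = 1.23 × 10⁵ m/s = 123 km/s.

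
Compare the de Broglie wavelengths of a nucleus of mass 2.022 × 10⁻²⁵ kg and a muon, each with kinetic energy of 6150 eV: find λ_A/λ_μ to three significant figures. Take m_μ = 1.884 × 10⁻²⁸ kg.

λ_A/λ_μ = 0.0305

At fixed KE, p = √(2mKE) so λ = h/p ∝ 1/√m.
λ_A/λ_μ = √(m_μ/m_A) = √(1.884 × 10⁻²⁸/2.022 × 10⁻²⁵) = √(9.318 × 10⁻⁴) = 0.0305.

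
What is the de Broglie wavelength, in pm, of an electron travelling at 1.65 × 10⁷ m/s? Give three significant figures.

p = mv = 9.109 × 10⁻³¹ × 1.65 × 10⁷ = 1.503 × 10⁻²³ kg·m/s.
λ = h/p = 6.626 × 10⁻³⁴ / 1.503 × 10⁻²³ = 4.41 × 10⁻¹¹ m = 44.1 pm.

λ = 44.1 pm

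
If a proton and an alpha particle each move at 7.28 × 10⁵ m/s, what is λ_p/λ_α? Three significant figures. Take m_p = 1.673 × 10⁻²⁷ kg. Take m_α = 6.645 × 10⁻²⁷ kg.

At fixed v, p = mv so λ = h/(mv) ∝ 1/m.
λ_p/λ_α = m_α/m_p = 6.645 × 10⁻²⁷/1.673 × 10⁻²⁷ = 3.97.

λ_p/λ_α = 3.97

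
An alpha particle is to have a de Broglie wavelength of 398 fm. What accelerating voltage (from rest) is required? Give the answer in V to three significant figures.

p = h/λ = 6.626 × 10⁻³⁴ / 3.980 × 10⁻¹³ = 1.665 × 10⁻²¹ kg·m/s.
KE = p²/(2m) = 2.086 × 10⁻¹⁶ J.
V = KE/2e = 2.086 × 10⁻¹⁶ / (2 × 1.602 × 10⁻¹⁹) = 651 V.

V = 651 V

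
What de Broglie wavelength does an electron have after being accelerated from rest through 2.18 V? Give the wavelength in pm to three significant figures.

λ = 831 pm

KE = eV = 1.602 × 10⁻¹⁹ × 2.180 = 3.492 × 10⁻¹⁹ J.
p = √(2mKE) = √(2 × 9.109 × 10⁻³¹ × 3.492 × 10⁻¹⁹) = 7.976 × 10⁻²⁵ kg·m/s.
λ = h/p = 6.626 × 10⁻³⁴ / 7.976 × 10⁻²⁵ = 8.31 × 10⁻¹⁰ m = 831 pm.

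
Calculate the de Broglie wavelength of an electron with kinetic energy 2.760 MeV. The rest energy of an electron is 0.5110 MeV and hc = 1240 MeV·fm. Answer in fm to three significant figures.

Total energy E = KE + m₀c² = 2.760 + 0.5110 = 3.2710 MeV.
(pc)² = E² − (m₀c²)² = (3.2710)² − (0.5110)² = 10.44 MeV², so pc = 3.231 MeV.
λ = hc/(pc) = 1240 MeV·fm / 3.231 MeV = 384 fm.

λ = 384 fm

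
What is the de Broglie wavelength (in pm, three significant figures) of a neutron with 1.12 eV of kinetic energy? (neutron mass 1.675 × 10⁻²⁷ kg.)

λ = 27.0 pm

KE = 1.12 eV = 1.794 × 10⁻¹⁹ J.
p = √(2mKE) = √(2 × 1.675 × 10⁻²⁷ × 1.794 × 10⁻¹⁹) = 2.452 × 10⁻²³ kg·m/s.
λ = h/p = 6.626 × 10⁻³⁴ / 2.452 × 10⁻²³ = 2.70 × 10⁻¹¹ m = 27.0 pm.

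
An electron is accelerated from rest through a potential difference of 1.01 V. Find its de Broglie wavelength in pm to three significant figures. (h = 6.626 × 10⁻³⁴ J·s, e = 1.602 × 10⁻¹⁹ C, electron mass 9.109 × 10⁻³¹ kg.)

KE = eV = 1.602 × 10⁻¹⁹ × 1.010 = 1.618 × 10⁻¹⁹ J.
p = √(2mKE) = √(2 × 9.109 × 10⁻³¹ × 1.618 × 10⁻¹⁹) = 5.429 × 10⁻²⁵ kg·m/s.
λ = h/p = 6.626 × 10⁻³⁴ / 5.429 × 10⁻²⁵ = 1.22 × 10⁻⁹ m = 1220 pm.

λ = 1220 pm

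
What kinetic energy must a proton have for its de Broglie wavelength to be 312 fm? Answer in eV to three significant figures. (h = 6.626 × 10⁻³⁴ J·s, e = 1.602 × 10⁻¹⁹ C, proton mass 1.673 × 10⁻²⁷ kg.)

p = h/λ = 6.626 × 10⁻³⁴ / 3.120 × 10⁻¹³ = 2.124 × 10⁻²¹ kg·m/s.
KE = p²/(2m) = (2.124 × 10⁻²¹)² / (2 × 1.673 × 10⁻²⁷) = 1.348 × 10⁻¹⁵ J = 8410 eV.

KE = 8410 eV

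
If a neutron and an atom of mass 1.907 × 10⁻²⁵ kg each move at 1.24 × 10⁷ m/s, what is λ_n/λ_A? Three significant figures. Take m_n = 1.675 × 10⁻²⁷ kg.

λ_n/λ_A = 114

At fixed v, p = mv so λ = h/(mv) ∝ 1/m.
λ_n/λ_A = m_A/m_n = 1.907 × 10⁻²⁵/1.675 × 10⁻²⁷ = 114.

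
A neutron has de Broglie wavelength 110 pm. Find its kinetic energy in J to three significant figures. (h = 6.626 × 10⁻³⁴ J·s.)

KE = 1.08 × 10⁻²⁰ J

p = h/λ = 6.626 × 10⁻³⁴ / 1.100 × 10⁻¹⁰ = 6.024 × 10⁻²⁴ kg·m/s.
KE = p²/(2m) = (6.024 × 10⁻²⁴)² / (2 × 1.675 × 10⁻²⁷) = 1.083 × 10⁻²⁰ J = 1.08 × 10⁻²⁰ J.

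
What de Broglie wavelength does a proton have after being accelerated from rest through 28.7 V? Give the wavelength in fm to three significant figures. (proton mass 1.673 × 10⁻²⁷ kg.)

λ = 5340 fm

KE = eV = 1.602 × 10⁻¹⁹ × 28.70 = 4.598 × 10⁻¹⁸ J.
p = √(2mKE) = √(2 × 1.673 × 10⁻²⁷ × 4.598 × 10⁻¹⁸) = 1.240 × 10⁻²² kg·m/s.
λ = h/p = 6.626 × 10⁻³⁴ / 1.240 × 10⁻²² = 5.34 × 10⁻¹² m = 5340 fm.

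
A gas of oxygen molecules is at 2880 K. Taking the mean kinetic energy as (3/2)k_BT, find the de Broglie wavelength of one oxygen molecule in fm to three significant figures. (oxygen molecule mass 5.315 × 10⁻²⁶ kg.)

λ = 8320 fm

KE = (3/2)k_BT = 1.5 × 1.381 × 10⁻²³ × 2880 = 5.966 × 10⁻²⁰ J.
p = √(2mKE) = √(2 × 5.315 × 10⁻²⁶ × 5.966 × 10⁻²⁰) = 7.964 × 10⁻²³ kg·m/s.
λ = h/p = 8.32 × 10⁻¹² m = 8320 fm.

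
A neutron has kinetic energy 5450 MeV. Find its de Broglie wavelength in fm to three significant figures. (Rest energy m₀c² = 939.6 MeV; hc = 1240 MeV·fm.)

Total energy E = KE + m₀c² = 5450 + 939.6 = 6389.6 MeV.
(pc)² = E² − (m₀c²)² = (6389.6)² − (939.6)² = 3.994 × 10⁷ MeV², so pc = 6320 MeV.
λ = hc/(pc) = 1240 MeV·fm / 6320 MeV = 0.196 fm.

λ = 0.196 fm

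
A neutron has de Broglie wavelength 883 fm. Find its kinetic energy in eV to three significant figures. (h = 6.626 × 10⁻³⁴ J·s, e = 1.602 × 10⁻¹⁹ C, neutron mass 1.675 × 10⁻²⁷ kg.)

KE = 1050 eV

p = h/λ = 6.626 × 10⁻³⁴ / 8.830 × 10⁻¹³ = 7.504 × 10⁻²² kg·m/s.
KE = p²/(2m) = (7.504 × 10⁻²²)² / (2 × 1.675 × 10⁻²⁷) = 1.681 × 10⁻¹⁶ J = 1050 eV.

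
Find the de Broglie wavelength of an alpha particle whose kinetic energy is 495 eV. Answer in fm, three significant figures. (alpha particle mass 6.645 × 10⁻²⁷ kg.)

KE = 495 eV = 7.930 × 10⁻¹⁷ J.
p = √(2mKE) = √(2 × 6.645 × 10⁻²⁷ × 7.930 × 10⁻¹⁷) = 1.027 × 10⁻²¹ kg·m/s.
λ = h/p = 6.626 × 10⁻³⁴ / 1.027 × 10⁻²¹ = 6.45 × 10⁻¹³ m = 645 fm.

λ = 645 fm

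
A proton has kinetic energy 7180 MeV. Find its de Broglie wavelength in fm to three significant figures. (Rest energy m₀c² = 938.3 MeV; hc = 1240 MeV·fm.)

Total energy E = KE + m₀c² = 7180 + 938.3 = 8118.3 MeV.
(pc)² = E² − (m₀c²)² = (8118.3)² − (938.3)² = 6.503 × 10⁷ MeV², so pc = 8064 MeV.
λ = hc/(pc) = 1240 MeV·fm / 8064 MeV = 0.154 fm.

λ = 0.154 fm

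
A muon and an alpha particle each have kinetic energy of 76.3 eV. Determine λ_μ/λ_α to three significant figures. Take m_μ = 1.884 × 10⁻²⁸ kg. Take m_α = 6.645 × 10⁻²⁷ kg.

λ_μ/λ_α = 5.94

At fixed KE, p = √(2mKE) so λ = h/p ∝ 1/√m.
λ_μ/λ_α = √(m_α/m_μ) = √(6.645 × 10⁻²⁷/1.884 × 10⁻²⁸) = √(35.27) = 5.94.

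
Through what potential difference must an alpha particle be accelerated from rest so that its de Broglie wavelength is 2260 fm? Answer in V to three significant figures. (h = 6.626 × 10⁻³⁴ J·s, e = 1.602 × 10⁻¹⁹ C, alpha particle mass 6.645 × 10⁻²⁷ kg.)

V = 20.2 V

p = h/λ = 6.626 × 10⁻³⁴ / 2.260 × 10⁻¹² = 2.932 × 10⁻²² kg·m/s.
KE = p²/(2m) = 6.468 × 10⁻¹⁸ J.
V = KE/2e = 6.468 × 10⁻¹⁸ / (2 × 1.602 × 10⁻¹⁹) = 20.2 V.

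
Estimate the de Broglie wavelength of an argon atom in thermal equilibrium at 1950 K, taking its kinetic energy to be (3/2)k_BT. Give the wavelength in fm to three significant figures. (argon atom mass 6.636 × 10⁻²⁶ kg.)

KE = (3/2)k_BT = 1.5 × 1.381 × 10⁻²³ × 1950 = 4.039 × 10⁻²⁰ J.
p = √(2mKE) = √(2 × 6.636 × 10⁻²⁶ × 4.039 × 10⁻²⁰) = 7.322 × 10⁻²³ kg·m/s.
λ = h/p = 9.05 × 10⁻¹² m = 9050 fm.

λ = 9050 fm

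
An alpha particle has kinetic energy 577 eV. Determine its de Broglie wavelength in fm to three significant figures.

KE = 577 eV = 9.244 × 10⁻¹⁷ J.
p = √(2mKE) = √(2 × 6.645 × 10⁻²⁷ × 9.244 × 10⁻¹⁷) = 1.108 × 10⁻²¹ kg·m/s.
λ = h/p = 6.626 × 10⁻³⁴ / 1.108 × 10⁻²¹ = 5.98 × 10⁻¹³ m = 598 fm.

λ = 598 fm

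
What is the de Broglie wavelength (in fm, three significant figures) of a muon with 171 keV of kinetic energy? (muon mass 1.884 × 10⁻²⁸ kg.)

KE = 171 keV = 2.739 × 10⁻¹⁴ J.
p = √(2mKE) = √(2 × 1.884 × 10⁻²⁸ × 2.739 × 10⁻¹⁴) = 3.213 × 10⁻²¹ kg·m/s.
λ = h/p = 6.626 × 10⁻³⁴ / 3.213 × 10⁻²¹ = 2.06 × 10⁻¹³ m = 206 fm.

λ = 206 fm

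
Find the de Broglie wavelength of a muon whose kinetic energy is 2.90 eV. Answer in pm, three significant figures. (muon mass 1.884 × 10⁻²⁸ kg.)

KE = 2.90 eV = 4.646 × 10⁻¹⁹ J.
p = √(2mKE) = √(2 × 1.884 × 10⁻²⁸ × 4.646 × 10⁻¹⁹) = 1.323 × 10⁻²³ kg·m/s.
λ = h/p = 6.626 × 10⁻³⁴ / 1.323 × 10⁻²³ = 5.01 × 10⁻¹¹ m = 50.1 pm.

λ = 50.1 pm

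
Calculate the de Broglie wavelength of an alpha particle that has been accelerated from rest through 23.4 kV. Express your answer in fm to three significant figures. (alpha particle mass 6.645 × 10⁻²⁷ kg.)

KE = 2eV = 2 × 1.602 × 10⁻¹⁹ × 2.340 × 10⁴ = 7.497 × 10⁻¹⁵ J.
p = √(2mKE) = √(2 × 6.645 × 10⁻²⁷ × 7.497 × 10⁻¹⁵) = 9.982 × 10⁻²¹ kg·m/s.
λ = h/p = 6.626 × 10⁻³⁴ / 9.982 × 10⁻²¹ = 6.64 × 10⁻¹⁴ m = 66.4 fm.

λ = 66.4 fm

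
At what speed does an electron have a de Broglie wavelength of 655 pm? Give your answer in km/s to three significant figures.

p = h/λ = 6.626 × 10⁻³⁴ / 6.550 × 10⁻¹⁰ = 1.012 × 10⁻²⁴ kg·m/s.
v = p/m = 1.012 × 10⁻²⁴ / 9.109 × 10⁻³¹ = 1.11 × 10⁶ m/s = 1110 km/s.

v = 1110 km/s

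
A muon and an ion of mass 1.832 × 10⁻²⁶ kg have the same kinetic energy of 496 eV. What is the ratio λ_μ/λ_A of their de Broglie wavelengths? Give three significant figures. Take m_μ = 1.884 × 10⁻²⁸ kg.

At fixed KE, p = √(2mKE) so λ = h/p ∝ 1/√m.
λ_μ/λ_A = √(m_A/m_μ) = √(1.832 × 10⁻²⁶/1.884 × 10⁻²⁸) = √(97.24) = 9.86.

λ_μ/λ_A = 9.86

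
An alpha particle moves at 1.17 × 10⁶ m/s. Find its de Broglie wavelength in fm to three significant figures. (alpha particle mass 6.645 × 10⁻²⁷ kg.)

p = mv = 6.645 × 10⁻²⁷ × 1.17 × 10⁶ = 7.775 × 10⁻²¹ kg·m/s.
λ = h/p = 6.626 × 10⁻³⁴ / 7.775 × 10⁻²¹ = 8.52 × 10⁻¹⁴ m = 85.2 fm.

λ = 85.2 fm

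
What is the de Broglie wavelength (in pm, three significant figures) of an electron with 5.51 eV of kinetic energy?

λ = 523 pm

KE = 5.51 eV = 8.827 × 10⁻¹⁹ J.
p = √(2mKE) = √(2 × 9.109 × 10⁻³¹ × 8.827 × 10⁻¹⁹) = 1.268 × 10⁻²⁴ kg·m/s.
λ = h/p = 6.626 × 10⁻³⁴ / 1.268 × 10⁻²⁴ = 5.23 × 10⁻¹⁰ m = 523 pm.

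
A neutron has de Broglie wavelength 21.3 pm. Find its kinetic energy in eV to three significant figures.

KE = 1.80 eV

p = h/λ = 6.626 × 10⁻³⁴ / 2.130 × 10⁻¹¹ = 3.111 × 10⁻²³ kg·m/s.
KE = p²/(2m) = (3.111 × 10⁻²³)² / (2 × 1.675 × 10⁻²⁷) = 2.889 × 10⁻¹⁹ J = 1.80 eV.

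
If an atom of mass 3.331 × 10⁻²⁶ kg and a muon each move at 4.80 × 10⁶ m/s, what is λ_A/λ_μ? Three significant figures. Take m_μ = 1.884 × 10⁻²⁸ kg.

λ_A/λ_μ = 5.66 × 10⁻³

At fixed v, p = mv so λ = h/(mv) ∝ 1/m.
λ_A/λ_μ = m_μ/m_A = 1.884 × 10⁻²⁸/3.331 × 10⁻²⁶ = 5.66 × 10⁻³.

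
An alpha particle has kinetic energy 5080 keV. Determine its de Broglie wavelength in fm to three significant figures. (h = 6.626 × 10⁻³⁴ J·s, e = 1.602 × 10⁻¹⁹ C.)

KE = 5080 keV = 8.138 × 10⁻¹³ J.
p = √(2mKE) = √(2 × 6.645 × 10⁻²⁷ × 8.138 × 10⁻¹³) = 1.040 × 10⁻¹⁹ kg·m/s.
λ = h/p = 6.626 × 10⁻³⁴ / 1.040 × 10⁻¹⁹ = 6.37 × 10⁻¹⁵ m = 6.37 fm.

λ = 6.37 fm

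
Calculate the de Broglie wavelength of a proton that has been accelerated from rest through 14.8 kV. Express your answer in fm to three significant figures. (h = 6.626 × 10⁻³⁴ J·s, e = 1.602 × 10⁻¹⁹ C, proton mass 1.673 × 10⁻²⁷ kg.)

λ = 235 fm

KE = eV = 1.602 × 10⁻¹⁹ × 1.480 × 10⁴ = 2.371 × 10⁻¹⁵ J.
p = √(2mKE) = √(2 × 1.673 × 10⁻²⁷ × 2.371 × 10⁻¹⁵) = 2.817 × 10⁻²¹ kg·m/s.
λ = h/p = 6.626 × 10⁻³⁴ / 2.817 × 10⁻²¹ = 2.35 × 10⁻¹³ m = 235 fm.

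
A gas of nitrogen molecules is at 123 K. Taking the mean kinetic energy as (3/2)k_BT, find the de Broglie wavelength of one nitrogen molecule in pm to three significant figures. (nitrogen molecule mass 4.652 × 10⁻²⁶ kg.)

KE = (3/2)k_BT = 1.5 × 1.381 × 10⁻²³ × 123 = 2.548 × 10⁻²¹ J.
p = √(2mKE) = √(2 × 4.652 × 10⁻²⁶ × 2.548 × 10⁻²¹) = 1.540 × 10⁻²³ kg·m/s.
λ = h/p = 4.30 × 10⁻¹¹ m = 43.0 pm.

λ = 43.0 pm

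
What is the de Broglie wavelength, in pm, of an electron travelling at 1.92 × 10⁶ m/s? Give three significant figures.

λ = 379 pm

p = mv = 9.109 × 10⁻³¹ × 1.92 × 10⁶ = 1.749 × 10⁻²⁴ kg·m/s.
λ = h/p = 6.626 × 10⁻³⁴ / 1.749 × 10⁻²⁴ = 3.79 × 10⁻¹⁰ m = 379 pm.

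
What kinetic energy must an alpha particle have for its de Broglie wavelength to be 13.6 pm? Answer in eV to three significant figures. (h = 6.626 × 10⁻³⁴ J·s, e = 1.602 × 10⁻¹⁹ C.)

KE = 1.11 eV

p = h/λ = 6.626 × 10⁻³⁴ / 1.360 × 10⁻¹¹ = 4.872 × 10⁻²³ kg·m/s.
KE = p²/(2m) = (4.872 × 10⁻²³)² / (2 × 6.645 × 10⁻²⁷) = 1.786 × 10⁻¹⁹ J = 1.11 eV.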